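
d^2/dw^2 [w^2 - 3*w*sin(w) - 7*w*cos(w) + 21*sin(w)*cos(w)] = 3*w*sin(w) + 7*w*cos(w) + 14*sin(w) - 42*sin(2*w) - 6*cos(w) + 2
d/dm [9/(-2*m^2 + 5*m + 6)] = 9*(4*m - 5)/(-2*m^2 + 5*m + 6)^2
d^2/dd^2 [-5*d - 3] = 0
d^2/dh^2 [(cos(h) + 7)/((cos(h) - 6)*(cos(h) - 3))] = (-37*(1 - cos(h)^2)^2 - cos(h)^5 + 299*cos(h)^3 - 257*cos(h)^2 - 1944*cos(h) + 1243)/((cos(h) - 6)^3*(cos(h) - 3)^3)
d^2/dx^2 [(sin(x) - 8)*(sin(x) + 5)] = 3*sin(x) + 2*cos(2*x)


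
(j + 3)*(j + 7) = j^2 + 10*j + 21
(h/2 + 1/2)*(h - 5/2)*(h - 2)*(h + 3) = h^4/2 - h^3/4 - 5*h^2 + 13*h/4 + 15/2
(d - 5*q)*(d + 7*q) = d^2 + 2*d*q - 35*q^2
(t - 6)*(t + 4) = t^2 - 2*t - 24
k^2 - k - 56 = (k - 8)*(k + 7)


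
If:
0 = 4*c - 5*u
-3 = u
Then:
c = -15/4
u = -3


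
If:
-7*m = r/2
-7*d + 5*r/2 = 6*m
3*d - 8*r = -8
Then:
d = 328/661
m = -56/661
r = 784/661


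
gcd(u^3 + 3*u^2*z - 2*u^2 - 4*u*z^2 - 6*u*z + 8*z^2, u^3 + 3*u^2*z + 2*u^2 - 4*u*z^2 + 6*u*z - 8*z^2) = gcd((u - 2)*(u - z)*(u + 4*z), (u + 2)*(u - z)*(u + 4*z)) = -u^2 - 3*u*z + 4*z^2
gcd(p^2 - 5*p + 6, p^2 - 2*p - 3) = p - 3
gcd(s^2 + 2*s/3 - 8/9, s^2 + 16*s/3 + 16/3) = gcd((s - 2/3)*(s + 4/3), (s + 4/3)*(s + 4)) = s + 4/3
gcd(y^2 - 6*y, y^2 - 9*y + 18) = y - 6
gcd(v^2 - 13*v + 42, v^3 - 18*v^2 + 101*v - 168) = v - 7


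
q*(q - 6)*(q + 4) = q^3 - 2*q^2 - 24*q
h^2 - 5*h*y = h*(h - 5*y)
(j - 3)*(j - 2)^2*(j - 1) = j^4 - 8*j^3 + 23*j^2 - 28*j + 12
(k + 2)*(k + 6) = k^2 + 8*k + 12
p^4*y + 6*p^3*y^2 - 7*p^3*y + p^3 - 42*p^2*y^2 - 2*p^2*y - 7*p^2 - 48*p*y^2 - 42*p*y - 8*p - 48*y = (p - 8)*(p + 1)*(p + 6*y)*(p*y + 1)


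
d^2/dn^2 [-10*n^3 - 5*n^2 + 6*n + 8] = -60*n - 10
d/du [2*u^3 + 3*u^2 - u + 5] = 6*u^2 + 6*u - 1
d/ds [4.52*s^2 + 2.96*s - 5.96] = 9.04*s + 2.96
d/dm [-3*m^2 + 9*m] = 9 - 6*m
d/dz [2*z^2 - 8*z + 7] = 4*z - 8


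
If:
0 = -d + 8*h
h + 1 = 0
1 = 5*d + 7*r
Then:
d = -8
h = -1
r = 41/7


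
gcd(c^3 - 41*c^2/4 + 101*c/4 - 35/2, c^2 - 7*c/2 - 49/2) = c - 7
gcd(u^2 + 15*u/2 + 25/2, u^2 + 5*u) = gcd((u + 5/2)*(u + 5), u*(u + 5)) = u + 5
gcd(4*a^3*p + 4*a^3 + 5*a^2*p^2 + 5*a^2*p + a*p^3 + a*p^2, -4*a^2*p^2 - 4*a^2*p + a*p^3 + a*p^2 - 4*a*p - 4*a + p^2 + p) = p + 1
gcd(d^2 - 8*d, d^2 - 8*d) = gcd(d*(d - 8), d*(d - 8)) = d^2 - 8*d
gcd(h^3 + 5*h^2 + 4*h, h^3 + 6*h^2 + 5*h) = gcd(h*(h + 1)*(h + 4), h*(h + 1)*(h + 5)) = h^2 + h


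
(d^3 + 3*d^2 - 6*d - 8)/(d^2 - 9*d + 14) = (d^2 + 5*d + 4)/(d - 7)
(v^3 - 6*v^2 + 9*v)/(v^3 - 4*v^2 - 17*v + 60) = v*(v - 3)/(v^2 - v - 20)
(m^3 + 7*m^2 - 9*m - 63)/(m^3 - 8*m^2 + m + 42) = (m^2 + 10*m + 21)/(m^2 - 5*m - 14)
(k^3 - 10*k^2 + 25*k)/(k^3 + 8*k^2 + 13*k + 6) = k*(k^2 - 10*k + 25)/(k^3 + 8*k^2 + 13*k + 6)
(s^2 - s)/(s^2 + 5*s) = (s - 1)/(s + 5)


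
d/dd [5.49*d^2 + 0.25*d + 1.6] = 10.98*d + 0.25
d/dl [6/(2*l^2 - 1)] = -24*l/(2*l^2 - 1)^2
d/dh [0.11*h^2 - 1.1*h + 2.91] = 0.22*h - 1.1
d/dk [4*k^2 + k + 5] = 8*k + 1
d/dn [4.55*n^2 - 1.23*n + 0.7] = 9.1*n - 1.23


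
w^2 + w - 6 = (w - 2)*(w + 3)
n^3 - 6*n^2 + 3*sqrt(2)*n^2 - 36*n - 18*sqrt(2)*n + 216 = (n - 6)*(n - 3*sqrt(2))*(n + 6*sqrt(2))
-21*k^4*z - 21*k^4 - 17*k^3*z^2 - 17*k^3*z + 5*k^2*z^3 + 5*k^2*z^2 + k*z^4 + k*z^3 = (-3*k + z)*(k + z)*(7*k + z)*(k*z + k)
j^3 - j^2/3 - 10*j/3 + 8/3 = (j - 4/3)*(j - 1)*(j + 2)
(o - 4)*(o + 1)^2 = o^3 - 2*o^2 - 7*o - 4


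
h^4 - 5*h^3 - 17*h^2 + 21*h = h*(h - 7)*(h - 1)*(h + 3)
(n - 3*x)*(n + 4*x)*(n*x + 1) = n^3*x + n^2*x^2 + n^2 - 12*n*x^3 + n*x - 12*x^2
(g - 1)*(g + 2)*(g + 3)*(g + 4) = g^4 + 8*g^3 + 17*g^2 - 2*g - 24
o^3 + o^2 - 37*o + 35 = (o - 5)*(o - 1)*(o + 7)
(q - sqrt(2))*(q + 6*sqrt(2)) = q^2 + 5*sqrt(2)*q - 12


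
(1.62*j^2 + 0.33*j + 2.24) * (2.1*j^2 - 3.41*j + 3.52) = 3.402*j^4 - 4.8312*j^3 + 9.2811*j^2 - 6.4768*j + 7.8848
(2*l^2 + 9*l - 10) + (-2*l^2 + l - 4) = 10*l - 14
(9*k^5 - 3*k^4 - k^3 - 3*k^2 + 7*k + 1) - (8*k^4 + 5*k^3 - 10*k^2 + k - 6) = 9*k^5 - 11*k^4 - 6*k^3 + 7*k^2 + 6*k + 7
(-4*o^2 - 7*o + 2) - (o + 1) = -4*o^2 - 8*o + 1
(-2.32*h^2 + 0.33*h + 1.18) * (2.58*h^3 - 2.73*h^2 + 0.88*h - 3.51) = -5.9856*h^5 + 7.185*h^4 + 0.1019*h^3 + 5.2122*h^2 - 0.1199*h - 4.1418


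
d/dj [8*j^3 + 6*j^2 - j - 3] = 24*j^2 + 12*j - 1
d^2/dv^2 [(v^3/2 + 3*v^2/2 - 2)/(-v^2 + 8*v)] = 4*(-22*v^3 + 3*v^2 - 24*v + 64)/(v^3*(v^3 - 24*v^2 + 192*v - 512))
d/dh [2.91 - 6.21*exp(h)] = -6.21*exp(h)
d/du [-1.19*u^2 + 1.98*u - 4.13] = 1.98 - 2.38*u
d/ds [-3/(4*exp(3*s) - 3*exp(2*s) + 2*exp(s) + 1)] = (36*exp(2*s) - 18*exp(s) + 6)*exp(s)/(4*exp(3*s) - 3*exp(2*s) + 2*exp(s) + 1)^2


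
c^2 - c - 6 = (c - 3)*(c + 2)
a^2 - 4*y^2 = (a - 2*y)*(a + 2*y)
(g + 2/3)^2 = g^2 + 4*g/3 + 4/9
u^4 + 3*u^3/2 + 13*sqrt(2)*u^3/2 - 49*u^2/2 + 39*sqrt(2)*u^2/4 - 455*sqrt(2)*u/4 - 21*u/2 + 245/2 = (u - 7/2)*(u + 5)*(u - sqrt(2)/2)*(u + 7*sqrt(2))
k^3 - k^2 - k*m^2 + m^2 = (k - 1)*(k - m)*(k + m)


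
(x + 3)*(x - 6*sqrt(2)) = x^2 - 6*sqrt(2)*x + 3*x - 18*sqrt(2)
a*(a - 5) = a^2 - 5*a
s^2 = s^2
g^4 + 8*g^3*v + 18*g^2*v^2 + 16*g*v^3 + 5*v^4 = (g + v)^3*(g + 5*v)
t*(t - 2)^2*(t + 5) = t^4 + t^3 - 16*t^2 + 20*t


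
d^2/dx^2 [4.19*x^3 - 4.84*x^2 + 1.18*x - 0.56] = 25.14*x - 9.68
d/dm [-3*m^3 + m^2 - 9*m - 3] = -9*m^2 + 2*m - 9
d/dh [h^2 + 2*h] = 2*h + 2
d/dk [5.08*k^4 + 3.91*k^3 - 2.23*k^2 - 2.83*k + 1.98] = 20.32*k^3 + 11.73*k^2 - 4.46*k - 2.83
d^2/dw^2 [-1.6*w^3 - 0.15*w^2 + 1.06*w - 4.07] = -9.6*w - 0.3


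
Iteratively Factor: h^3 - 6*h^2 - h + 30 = (h - 3)*(h^2 - 3*h - 10) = (h - 3)*(h + 2)*(h - 5)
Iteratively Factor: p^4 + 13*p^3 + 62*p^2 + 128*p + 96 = (p + 4)*(p^3 + 9*p^2 + 26*p + 24) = (p + 2)*(p + 4)*(p^2 + 7*p + 12) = (p + 2)*(p + 3)*(p + 4)*(p + 4)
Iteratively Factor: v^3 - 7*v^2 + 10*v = (v - 2)*(v^2 - 5*v) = (v - 5)*(v - 2)*(v)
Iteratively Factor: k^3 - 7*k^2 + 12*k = (k - 4)*(k^2 - 3*k) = k*(k - 4)*(k - 3)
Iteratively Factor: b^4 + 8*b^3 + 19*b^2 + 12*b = (b + 3)*(b^3 + 5*b^2 + 4*b) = (b + 3)*(b + 4)*(b^2 + b) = b*(b + 3)*(b + 4)*(b + 1)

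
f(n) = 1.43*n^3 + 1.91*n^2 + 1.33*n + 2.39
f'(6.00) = 178.69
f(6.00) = 388.01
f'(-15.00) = 909.28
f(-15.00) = -4414.06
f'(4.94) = 124.89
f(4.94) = 227.96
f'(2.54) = 38.71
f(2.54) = 41.52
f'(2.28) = 32.34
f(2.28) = 32.30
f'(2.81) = 45.94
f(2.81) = 52.94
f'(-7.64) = 222.55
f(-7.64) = -533.98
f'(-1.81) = 8.47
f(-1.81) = -2.24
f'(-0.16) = 0.83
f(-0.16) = 2.22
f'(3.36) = 62.60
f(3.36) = 82.67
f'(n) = 4.29*n^2 + 3.82*n + 1.33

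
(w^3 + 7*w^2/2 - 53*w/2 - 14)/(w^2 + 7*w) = w - 7/2 - 2/w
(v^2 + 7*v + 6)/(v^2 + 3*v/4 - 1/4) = 4*(v + 6)/(4*v - 1)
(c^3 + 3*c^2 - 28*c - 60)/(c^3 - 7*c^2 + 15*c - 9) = (c^3 + 3*c^2 - 28*c - 60)/(c^3 - 7*c^2 + 15*c - 9)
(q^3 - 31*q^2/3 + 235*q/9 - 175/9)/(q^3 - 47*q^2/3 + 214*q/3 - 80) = (3*q^2 - 26*q + 35)/(3*(q^2 - 14*q + 48))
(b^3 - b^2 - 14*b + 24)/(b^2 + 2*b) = (b^3 - b^2 - 14*b + 24)/(b*(b + 2))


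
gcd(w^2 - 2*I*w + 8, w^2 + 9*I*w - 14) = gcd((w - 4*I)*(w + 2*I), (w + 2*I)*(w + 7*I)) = w + 2*I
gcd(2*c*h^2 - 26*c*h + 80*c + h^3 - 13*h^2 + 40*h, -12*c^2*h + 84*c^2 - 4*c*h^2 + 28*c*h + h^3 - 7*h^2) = 2*c + h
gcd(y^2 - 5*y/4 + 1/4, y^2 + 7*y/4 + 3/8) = 1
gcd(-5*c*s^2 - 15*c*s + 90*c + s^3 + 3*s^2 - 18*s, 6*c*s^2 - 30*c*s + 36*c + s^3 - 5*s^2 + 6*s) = s - 3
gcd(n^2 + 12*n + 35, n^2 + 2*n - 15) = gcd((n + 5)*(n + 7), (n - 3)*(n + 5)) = n + 5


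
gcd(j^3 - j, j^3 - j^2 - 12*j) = j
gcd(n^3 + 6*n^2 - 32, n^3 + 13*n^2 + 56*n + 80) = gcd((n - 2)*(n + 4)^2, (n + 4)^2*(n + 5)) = n^2 + 8*n + 16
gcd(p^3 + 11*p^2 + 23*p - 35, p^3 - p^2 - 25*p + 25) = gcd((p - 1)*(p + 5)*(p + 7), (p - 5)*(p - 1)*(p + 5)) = p^2 + 4*p - 5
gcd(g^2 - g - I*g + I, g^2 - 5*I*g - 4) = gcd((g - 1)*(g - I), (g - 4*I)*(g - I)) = g - I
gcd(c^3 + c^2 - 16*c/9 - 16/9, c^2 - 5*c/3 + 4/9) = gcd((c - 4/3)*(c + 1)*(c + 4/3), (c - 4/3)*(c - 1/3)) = c - 4/3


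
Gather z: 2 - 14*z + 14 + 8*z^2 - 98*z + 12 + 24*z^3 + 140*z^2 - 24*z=24*z^3 + 148*z^2 - 136*z + 28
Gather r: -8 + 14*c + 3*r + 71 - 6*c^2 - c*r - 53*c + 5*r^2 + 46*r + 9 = -6*c^2 - 39*c + 5*r^2 + r*(49 - c) + 72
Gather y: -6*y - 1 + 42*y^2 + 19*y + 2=42*y^2 + 13*y + 1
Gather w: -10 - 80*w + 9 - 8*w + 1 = -88*w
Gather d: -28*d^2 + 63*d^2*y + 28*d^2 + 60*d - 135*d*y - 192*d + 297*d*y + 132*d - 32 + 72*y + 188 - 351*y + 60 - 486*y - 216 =63*d^2*y + 162*d*y - 765*y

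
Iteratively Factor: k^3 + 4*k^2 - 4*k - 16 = (k + 2)*(k^2 + 2*k - 8) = (k - 2)*(k + 2)*(k + 4)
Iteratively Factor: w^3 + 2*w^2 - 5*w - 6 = (w + 1)*(w^2 + w - 6) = (w - 2)*(w + 1)*(w + 3)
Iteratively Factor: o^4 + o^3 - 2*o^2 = (o)*(o^3 + o^2 - 2*o) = o*(o - 1)*(o^2 + 2*o) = o*(o - 1)*(o + 2)*(o)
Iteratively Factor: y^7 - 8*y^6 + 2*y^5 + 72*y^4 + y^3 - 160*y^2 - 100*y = (y + 1)*(y^6 - 9*y^5 + 11*y^4 + 61*y^3 - 60*y^2 - 100*y) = (y + 1)^2*(y^5 - 10*y^4 + 21*y^3 + 40*y^2 - 100*y) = (y - 5)*(y + 1)^2*(y^4 - 5*y^3 - 4*y^2 + 20*y) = (y - 5)*(y + 1)^2*(y + 2)*(y^3 - 7*y^2 + 10*y) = (y - 5)*(y - 2)*(y + 1)^2*(y + 2)*(y^2 - 5*y) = y*(y - 5)*(y - 2)*(y + 1)^2*(y + 2)*(y - 5)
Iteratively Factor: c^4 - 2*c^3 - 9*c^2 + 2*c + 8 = (c + 1)*(c^3 - 3*c^2 - 6*c + 8) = (c - 4)*(c + 1)*(c^2 + c - 2) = (c - 4)*(c + 1)*(c + 2)*(c - 1)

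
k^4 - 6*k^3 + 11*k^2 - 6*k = k*(k - 3)*(k - 2)*(k - 1)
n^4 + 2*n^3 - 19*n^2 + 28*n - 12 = (n - 2)*(n - 1)^2*(n + 6)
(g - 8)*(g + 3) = g^2 - 5*g - 24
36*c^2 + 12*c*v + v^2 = (6*c + v)^2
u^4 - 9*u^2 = u^2*(u - 3)*(u + 3)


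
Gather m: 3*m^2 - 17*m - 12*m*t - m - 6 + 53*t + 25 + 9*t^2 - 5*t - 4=3*m^2 + m*(-12*t - 18) + 9*t^2 + 48*t + 15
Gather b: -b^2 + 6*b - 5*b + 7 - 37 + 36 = -b^2 + b + 6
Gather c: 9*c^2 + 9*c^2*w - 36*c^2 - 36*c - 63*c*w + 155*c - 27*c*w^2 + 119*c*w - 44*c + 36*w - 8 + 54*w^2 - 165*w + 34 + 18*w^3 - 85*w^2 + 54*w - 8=c^2*(9*w - 27) + c*(-27*w^2 + 56*w + 75) + 18*w^3 - 31*w^2 - 75*w + 18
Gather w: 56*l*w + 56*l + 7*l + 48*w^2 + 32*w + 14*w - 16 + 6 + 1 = 63*l + 48*w^2 + w*(56*l + 46) - 9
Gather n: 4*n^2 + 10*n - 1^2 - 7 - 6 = 4*n^2 + 10*n - 14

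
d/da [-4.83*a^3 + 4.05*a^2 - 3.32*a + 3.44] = -14.49*a^2 + 8.1*a - 3.32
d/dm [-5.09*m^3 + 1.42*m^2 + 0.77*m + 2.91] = -15.27*m^2 + 2.84*m + 0.77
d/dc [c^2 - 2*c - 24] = 2*c - 2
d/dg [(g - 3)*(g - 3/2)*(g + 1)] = g*(3*g - 7)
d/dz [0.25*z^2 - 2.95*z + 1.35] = 0.5*z - 2.95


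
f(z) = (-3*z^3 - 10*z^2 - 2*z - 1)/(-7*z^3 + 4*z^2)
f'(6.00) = -0.06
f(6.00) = 0.75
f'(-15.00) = -0.00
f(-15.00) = 0.32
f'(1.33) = -3.79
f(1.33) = 3.02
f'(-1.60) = -0.31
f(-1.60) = -0.29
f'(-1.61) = -0.31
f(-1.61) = -0.28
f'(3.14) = -0.28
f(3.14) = 1.12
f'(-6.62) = -0.03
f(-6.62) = 0.20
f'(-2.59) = -0.15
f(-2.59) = -0.07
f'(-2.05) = -0.21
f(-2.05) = -0.17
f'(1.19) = -5.86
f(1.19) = 3.69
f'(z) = (21*z^2 - 8*z)*(-3*z^3 - 10*z^2 - 2*z - 1)/(-7*z^3 + 4*z^2)^2 + (-9*z^2 - 20*z - 2)/(-7*z^3 + 4*z^2)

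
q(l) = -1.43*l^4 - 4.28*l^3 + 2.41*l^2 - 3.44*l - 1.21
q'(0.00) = -3.44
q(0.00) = -1.21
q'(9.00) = -5169.98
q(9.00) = -12339.31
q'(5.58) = -1370.13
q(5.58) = -2075.33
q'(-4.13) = 160.59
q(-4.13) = -60.43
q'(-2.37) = -10.84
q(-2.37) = 32.34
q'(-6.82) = 1180.94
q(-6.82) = -1601.64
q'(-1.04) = -15.91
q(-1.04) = 8.12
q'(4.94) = -982.54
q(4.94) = -1326.98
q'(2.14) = -107.99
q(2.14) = -69.47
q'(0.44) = -4.29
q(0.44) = -2.68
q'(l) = -5.72*l^3 - 12.84*l^2 + 4.82*l - 3.44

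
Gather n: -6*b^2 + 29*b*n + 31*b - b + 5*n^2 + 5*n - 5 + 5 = -6*b^2 + 30*b + 5*n^2 + n*(29*b + 5)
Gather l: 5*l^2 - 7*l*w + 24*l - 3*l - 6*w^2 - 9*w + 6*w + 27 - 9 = 5*l^2 + l*(21 - 7*w) - 6*w^2 - 3*w + 18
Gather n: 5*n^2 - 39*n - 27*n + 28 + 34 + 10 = 5*n^2 - 66*n + 72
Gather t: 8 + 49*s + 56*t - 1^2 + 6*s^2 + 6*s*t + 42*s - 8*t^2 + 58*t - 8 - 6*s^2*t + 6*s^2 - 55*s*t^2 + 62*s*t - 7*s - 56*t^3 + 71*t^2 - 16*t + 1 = 12*s^2 + 84*s - 56*t^3 + t^2*(63 - 55*s) + t*(-6*s^2 + 68*s + 98)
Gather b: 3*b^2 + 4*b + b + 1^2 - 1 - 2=3*b^2 + 5*b - 2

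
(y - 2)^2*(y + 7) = y^3 + 3*y^2 - 24*y + 28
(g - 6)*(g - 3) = g^2 - 9*g + 18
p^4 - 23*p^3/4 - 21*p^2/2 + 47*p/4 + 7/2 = (p - 7)*(p - 1)*(p + 1/4)*(p + 2)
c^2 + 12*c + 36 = (c + 6)^2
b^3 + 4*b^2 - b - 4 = (b - 1)*(b + 1)*(b + 4)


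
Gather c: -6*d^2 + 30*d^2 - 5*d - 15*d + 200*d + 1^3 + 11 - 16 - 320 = 24*d^2 + 180*d - 324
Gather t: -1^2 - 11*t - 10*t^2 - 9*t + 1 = -10*t^2 - 20*t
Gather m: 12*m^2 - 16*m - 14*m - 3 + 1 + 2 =12*m^2 - 30*m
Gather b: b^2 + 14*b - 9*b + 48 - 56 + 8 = b^2 + 5*b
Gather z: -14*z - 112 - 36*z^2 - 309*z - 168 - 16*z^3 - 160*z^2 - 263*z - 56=-16*z^3 - 196*z^2 - 586*z - 336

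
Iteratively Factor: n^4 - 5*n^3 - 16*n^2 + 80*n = (n - 4)*(n^3 - n^2 - 20*n) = (n - 5)*(n - 4)*(n^2 + 4*n) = n*(n - 5)*(n - 4)*(n + 4)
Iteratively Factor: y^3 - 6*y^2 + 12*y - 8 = (y - 2)*(y^2 - 4*y + 4) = (y - 2)^2*(y - 2)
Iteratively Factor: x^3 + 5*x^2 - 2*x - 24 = (x + 4)*(x^2 + x - 6) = (x + 3)*(x + 4)*(x - 2)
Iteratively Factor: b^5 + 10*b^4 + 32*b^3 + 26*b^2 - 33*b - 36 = (b + 4)*(b^4 + 6*b^3 + 8*b^2 - 6*b - 9) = (b - 1)*(b + 4)*(b^3 + 7*b^2 + 15*b + 9) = (b - 1)*(b + 3)*(b + 4)*(b^2 + 4*b + 3) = (b - 1)*(b + 3)^2*(b + 4)*(b + 1)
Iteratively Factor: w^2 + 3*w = (w)*(w + 3)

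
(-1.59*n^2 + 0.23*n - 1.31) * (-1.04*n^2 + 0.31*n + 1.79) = 1.6536*n^4 - 0.7321*n^3 - 1.4124*n^2 + 0.00559999999999999*n - 2.3449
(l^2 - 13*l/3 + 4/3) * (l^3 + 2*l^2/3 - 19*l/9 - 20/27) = l^5 - 11*l^4/3 - 11*l^3/3 + 251*l^2/27 + 32*l/81 - 80/81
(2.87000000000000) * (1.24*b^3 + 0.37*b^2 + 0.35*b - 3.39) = 3.5588*b^3 + 1.0619*b^2 + 1.0045*b - 9.7293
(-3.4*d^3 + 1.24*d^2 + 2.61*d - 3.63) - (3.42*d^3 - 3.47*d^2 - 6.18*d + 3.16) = -6.82*d^3 + 4.71*d^2 + 8.79*d - 6.79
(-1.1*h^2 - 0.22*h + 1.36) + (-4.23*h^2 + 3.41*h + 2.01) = -5.33*h^2 + 3.19*h + 3.37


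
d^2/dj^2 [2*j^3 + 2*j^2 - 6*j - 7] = 12*j + 4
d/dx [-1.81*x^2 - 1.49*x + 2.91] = -3.62*x - 1.49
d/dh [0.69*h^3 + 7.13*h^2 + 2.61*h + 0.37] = 2.07*h^2 + 14.26*h + 2.61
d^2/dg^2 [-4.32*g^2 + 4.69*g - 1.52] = -8.64000000000000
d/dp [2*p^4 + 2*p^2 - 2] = 8*p^3 + 4*p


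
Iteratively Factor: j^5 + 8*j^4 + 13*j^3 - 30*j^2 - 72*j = (j - 2)*(j^4 + 10*j^3 + 33*j^2 + 36*j) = (j - 2)*(j + 3)*(j^3 + 7*j^2 + 12*j) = j*(j - 2)*(j + 3)*(j^2 + 7*j + 12) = j*(j - 2)*(j + 3)^2*(j + 4)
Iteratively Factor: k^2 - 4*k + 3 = (k - 1)*(k - 3)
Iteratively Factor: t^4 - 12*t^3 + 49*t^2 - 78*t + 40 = (t - 5)*(t^3 - 7*t^2 + 14*t - 8) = (t - 5)*(t - 4)*(t^2 - 3*t + 2) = (t - 5)*(t - 4)*(t - 2)*(t - 1)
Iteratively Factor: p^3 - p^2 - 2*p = (p - 2)*(p^2 + p) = (p - 2)*(p + 1)*(p)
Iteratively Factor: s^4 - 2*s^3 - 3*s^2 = (s)*(s^3 - 2*s^2 - 3*s) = s^2*(s^2 - 2*s - 3) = s^2*(s - 3)*(s + 1)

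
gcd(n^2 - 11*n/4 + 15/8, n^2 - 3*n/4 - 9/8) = n - 3/2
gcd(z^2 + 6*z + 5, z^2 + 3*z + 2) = z + 1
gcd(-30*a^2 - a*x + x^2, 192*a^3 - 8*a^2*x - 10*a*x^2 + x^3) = -6*a + x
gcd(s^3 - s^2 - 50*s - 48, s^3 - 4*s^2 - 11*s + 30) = 1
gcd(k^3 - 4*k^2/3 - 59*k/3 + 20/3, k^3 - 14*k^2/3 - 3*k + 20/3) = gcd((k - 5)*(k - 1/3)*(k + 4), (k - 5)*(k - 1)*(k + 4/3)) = k - 5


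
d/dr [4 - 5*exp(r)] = -5*exp(r)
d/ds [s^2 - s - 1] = 2*s - 1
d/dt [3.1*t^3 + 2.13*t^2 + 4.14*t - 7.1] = 9.3*t^2 + 4.26*t + 4.14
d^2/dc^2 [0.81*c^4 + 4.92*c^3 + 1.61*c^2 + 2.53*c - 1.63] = 9.72*c^2 + 29.52*c + 3.22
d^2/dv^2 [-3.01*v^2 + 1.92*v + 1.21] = -6.02000000000000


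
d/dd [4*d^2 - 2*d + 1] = 8*d - 2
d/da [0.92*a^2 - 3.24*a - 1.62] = 1.84*a - 3.24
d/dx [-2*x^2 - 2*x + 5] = -4*x - 2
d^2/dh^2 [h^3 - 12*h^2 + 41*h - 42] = 6*h - 24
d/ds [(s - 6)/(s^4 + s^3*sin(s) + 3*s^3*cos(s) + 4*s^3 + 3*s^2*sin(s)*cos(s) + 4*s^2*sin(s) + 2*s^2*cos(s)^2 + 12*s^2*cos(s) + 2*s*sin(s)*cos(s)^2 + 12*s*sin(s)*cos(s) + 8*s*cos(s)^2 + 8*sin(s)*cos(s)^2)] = (3*s^4*sin(s) - s^4*cos(s) - 3*s^4 - 8*s^3*sin(s) + 2*s^3*sin(2*s) - 4*s^3*cos(s) - 3*s^3*cos(2*s) + 16*s^3 - 58*s^2*sin(s) - 11*s^2*sin(2*s)/2 + 131*s^2*cos(s)/2 + 5*s^2*cos(2*s) - 3*s^2*cos(3*s)/2 + 71*s^2 + 48*s*sin(s) - 30*s*sin(2*s) + 145*s*cos(s) + 84*s*cos(2*s) + 3*s*cos(3*s) + 12*s + 5*sin(s) + 36*sin(2*s) + 5*sin(3*s) + 12*cos(s) + 24*cos(2*s) + 36*cos(3*s) + 24)/((s + 4)^2*(s + sin(s))^2*(s^2 + 3*s*cos(s) + cos(2*s) + 1)^2)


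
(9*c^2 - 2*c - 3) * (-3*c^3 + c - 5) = -27*c^5 + 6*c^4 + 18*c^3 - 47*c^2 + 7*c + 15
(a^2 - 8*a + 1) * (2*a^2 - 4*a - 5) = 2*a^4 - 20*a^3 + 29*a^2 + 36*a - 5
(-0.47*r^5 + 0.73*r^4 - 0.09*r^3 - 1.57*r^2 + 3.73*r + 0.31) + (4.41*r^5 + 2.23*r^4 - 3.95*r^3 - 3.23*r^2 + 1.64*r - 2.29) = 3.94*r^5 + 2.96*r^4 - 4.04*r^3 - 4.8*r^2 + 5.37*r - 1.98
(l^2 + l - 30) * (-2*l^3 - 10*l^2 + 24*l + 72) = -2*l^5 - 12*l^4 + 74*l^3 + 396*l^2 - 648*l - 2160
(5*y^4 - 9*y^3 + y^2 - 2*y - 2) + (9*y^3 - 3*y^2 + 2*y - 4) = 5*y^4 - 2*y^2 - 6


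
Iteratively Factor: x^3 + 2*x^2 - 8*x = (x)*(x^2 + 2*x - 8) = x*(x - 2)*(x + 4)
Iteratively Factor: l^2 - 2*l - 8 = (l + 2)*(l - 4)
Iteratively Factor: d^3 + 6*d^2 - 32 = (d + 4)*(d^2 + 2*d - 8) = (d + 4)^2*(d - 2)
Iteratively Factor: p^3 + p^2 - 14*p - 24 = (p + 2)*(p^2 - p - 12) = (p - 4)*(p + 2)*(p + 3)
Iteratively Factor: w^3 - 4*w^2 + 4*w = (w - 2)*(w^2 - 2*w) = (w - 2)^2*(w)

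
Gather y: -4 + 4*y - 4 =4*y - 8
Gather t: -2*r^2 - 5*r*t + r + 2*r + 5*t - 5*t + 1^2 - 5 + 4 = -2*r^2 - 5*r*t + 3*r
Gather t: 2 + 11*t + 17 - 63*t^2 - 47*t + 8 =-63*t^2 - 36*t + 27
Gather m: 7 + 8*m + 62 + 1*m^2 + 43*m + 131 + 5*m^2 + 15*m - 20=6*m^2 + 66*m + 180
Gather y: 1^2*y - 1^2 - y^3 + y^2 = -y^3 + y^2 + y - 1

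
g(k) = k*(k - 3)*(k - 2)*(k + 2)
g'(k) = k*(k - 3)*(k - 2) + k*(k - 3)*(k + 2) + k*(k - 2)*(k + 2) + (k - 3)*(k - 2)*(k + 2) = 4*k^3 - 9*k^2 - 8*k + 12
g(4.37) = 90.38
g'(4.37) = 138.98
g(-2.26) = 13.17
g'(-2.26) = -62.06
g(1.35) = 4.85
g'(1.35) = -5.36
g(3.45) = 12.27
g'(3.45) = 41.53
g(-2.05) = 2.10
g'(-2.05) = -43.88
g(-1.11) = -12.63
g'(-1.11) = 4.32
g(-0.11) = -1.36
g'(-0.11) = 12.77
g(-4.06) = 357.82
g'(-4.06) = -371.57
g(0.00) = 0.00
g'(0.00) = 12.00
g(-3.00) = 90.00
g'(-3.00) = -153.00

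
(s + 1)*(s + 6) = s^2 + 7*s + 6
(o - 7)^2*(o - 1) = o^3 - 15*o^2 + 63*o - 49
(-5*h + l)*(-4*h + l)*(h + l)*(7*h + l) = 140*h^4 + 97*h^3*l - 45*h^2*l^2 - h*l^3 + l^4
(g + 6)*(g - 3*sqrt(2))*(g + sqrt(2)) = g^3 - 2*sqrt(2)*g^2 + 6*g^2 - 12*sqrt(2)*g - 6*g - 36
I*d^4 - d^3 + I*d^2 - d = d*(d + I)^2*(I*d + 1)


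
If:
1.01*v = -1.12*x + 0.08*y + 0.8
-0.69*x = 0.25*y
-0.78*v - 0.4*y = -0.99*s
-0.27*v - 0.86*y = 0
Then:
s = 0.45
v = 0.69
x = 0.08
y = -0.22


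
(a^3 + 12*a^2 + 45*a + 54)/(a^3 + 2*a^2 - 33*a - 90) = (a^2 + 9*a + 18)/(a^2 - a - 30)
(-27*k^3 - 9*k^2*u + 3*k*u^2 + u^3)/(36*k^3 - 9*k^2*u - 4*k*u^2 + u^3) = (3*k + u)/(-4*k + u)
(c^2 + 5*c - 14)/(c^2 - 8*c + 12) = (c + 7)/(c - 6)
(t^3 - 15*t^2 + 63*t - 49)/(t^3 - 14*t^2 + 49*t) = (t - 1)/t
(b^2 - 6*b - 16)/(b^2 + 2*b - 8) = (b^2 - 6*b - 16)/(b^2 + 2*b - 8)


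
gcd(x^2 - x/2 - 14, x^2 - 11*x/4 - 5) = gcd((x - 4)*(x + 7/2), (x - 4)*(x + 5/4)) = x - 4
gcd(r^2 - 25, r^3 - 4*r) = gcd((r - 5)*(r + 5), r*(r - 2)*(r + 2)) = 1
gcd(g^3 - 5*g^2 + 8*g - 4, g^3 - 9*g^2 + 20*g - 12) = g^2 - 3*g + 2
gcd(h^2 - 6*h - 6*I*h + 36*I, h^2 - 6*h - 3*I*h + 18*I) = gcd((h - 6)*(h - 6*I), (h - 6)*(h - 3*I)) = h - 6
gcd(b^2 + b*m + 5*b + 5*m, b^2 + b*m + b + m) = b + m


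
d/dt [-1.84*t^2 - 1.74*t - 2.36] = -3.68*t - 1.74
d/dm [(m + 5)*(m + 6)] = 2*m + 11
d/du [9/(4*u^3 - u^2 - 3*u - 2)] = 9*(-12*u^2 + 2*u + 3)/(-4*u^3 + u^2 + 3*u + 2)^2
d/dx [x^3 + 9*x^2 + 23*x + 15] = 3*x^2 + 18*x + 23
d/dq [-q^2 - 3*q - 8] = -2*q - 3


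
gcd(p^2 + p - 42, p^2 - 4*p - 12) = p - 6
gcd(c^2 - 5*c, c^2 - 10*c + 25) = c - 5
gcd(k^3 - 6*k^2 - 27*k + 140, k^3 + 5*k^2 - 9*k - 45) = k + 5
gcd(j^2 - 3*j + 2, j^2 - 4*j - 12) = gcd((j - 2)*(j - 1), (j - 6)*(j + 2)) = 1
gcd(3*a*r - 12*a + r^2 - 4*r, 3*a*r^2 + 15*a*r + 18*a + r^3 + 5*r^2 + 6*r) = 3*a + r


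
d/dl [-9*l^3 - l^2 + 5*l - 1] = -27*l^2 - 2*l + 5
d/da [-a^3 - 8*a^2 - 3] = a*(-3*a - 16)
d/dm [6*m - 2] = 6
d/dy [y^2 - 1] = 2*y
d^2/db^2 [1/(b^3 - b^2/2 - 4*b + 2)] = 4*((1 - 6*b)*(2*b^3 - b^2 - 8*b + 4) + 4*(-3*b^2 + b + 4)^2)/(2*b^3 - b^2 - 8*b + 4)^3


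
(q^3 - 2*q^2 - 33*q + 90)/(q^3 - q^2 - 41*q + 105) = (q + 6)/(q + 7)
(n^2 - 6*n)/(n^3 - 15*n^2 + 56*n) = (n - 6)/(n^2 - 15*n + 56)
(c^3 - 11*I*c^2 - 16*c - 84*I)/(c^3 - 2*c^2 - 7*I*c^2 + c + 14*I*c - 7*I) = (c^2 - 4*I*c + 12)/(c^2 - 2*c + 1)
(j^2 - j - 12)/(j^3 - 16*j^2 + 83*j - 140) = (j + 3)/(j^2 - 12*j + 35)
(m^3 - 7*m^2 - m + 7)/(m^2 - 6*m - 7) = m - 1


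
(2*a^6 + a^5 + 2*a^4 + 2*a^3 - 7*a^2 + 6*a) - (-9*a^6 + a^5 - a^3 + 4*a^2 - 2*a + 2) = 11*a^6 + 2*a^4 + 3*a^3 - 11*a^2 + 8*a - 2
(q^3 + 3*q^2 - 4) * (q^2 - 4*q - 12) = q^5 - q^4 - 24*q^3 - 40*q^2 + 16*q + 48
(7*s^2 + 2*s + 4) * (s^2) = 7*s^4 + 2*s^3 + 4*s^2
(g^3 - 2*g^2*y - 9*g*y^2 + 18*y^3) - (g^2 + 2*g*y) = g^3 - 2*g^2*y - g^2 - 9*g*y^2 - 2*g*y + 18*y^3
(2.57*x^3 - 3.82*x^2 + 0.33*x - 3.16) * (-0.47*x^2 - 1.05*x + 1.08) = -1.2079*x^5 - 0.9031*x^4 + 6.6315*x^3 - 2.9869*x^2 + 3.6744*x - 3.4128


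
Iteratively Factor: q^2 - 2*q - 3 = (q - 3)*(q + 1)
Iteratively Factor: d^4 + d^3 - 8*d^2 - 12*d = (d + 2)*(d^3 - d^2 - 6*d) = (d + 2)^2*(d^2 - 3*d) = d*(d + 2)^2*(d - 3)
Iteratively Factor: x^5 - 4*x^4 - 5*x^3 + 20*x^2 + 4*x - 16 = (x - 4)*(x^4 - 5*x^2 + 4) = (x - 4)*(x + 2)*(x^3 - 2*x^2 - x + 2) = (x - 4)*(x + 1)*(x + 2)*(x^2 - 3*x + 2) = (x - 4)*(x - 1)*(x + 1)*(x + 2)*(x - 2)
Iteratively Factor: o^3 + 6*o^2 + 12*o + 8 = (o + 2)*(o^2 + 4*o + 4) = (o + 2)^2*(o + 2)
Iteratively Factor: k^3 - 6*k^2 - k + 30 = (k - 5)*(k^2 - k - 6) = (k - 5)*(k - 3)*(k + 2)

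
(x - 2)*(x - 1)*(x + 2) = x^3 - x^2 - 4*x + 4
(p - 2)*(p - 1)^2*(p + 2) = p^4 - 2*p^3 - 3*p^2 + 8*p - 4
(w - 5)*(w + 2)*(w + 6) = w^3 + 3*w^2 - 28*w - 60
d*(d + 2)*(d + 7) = d^3 + 9*d^2 + 14*d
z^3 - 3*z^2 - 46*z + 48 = (z - 8)*(z - 1)*(z + 6)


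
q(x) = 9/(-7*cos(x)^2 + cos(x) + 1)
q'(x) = 9*(-14*sin(x)*cos(x) + sin(x))/(-7*cos(x)^2 + cos(x) + 1)^2 = 9*(1 - 14*cos(x))*sin(x)/(-7*cos(x)^2 + cos(x) + 1)^2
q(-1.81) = 24.32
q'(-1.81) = -275.54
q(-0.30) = -2.03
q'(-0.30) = 1.67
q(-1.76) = 15.95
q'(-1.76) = -100.85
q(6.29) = -1.80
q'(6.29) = -0.03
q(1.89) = -2857.12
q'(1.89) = 4644725.82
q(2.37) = -2.72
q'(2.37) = 6.31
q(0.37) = -2.17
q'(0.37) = -2.28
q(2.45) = -2.29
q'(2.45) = 4.39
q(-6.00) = -2.00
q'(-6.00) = -1.55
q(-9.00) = -1.57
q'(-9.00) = -1.56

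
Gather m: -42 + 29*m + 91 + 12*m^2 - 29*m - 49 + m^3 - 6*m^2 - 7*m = m^3 + 6*m^2 - 7*m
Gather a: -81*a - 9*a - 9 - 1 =-90*a - 10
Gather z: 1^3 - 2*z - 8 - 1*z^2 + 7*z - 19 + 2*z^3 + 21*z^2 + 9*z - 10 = 2*z^3 + 20*z^2 + 14*z - 36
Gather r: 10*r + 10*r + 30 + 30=20*r + 60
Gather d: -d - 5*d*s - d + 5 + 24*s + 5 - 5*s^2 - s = d*(-5*s - 2) - 5*s^2 + 23*s + 10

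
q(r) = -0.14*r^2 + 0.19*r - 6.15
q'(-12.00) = 3.55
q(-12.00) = -28.59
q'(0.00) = 0.19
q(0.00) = -6.15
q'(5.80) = -1.43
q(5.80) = -9.76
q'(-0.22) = 0.25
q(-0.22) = -6.20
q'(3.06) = -0.67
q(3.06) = -6.88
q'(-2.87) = 0.99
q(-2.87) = -7.85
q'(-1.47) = 0.60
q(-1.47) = -6.73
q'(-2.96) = 1.02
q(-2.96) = -7.94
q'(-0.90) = 0.44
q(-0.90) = -6.43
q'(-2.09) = 0.78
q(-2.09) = -7.16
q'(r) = 0.19 - 0.28*r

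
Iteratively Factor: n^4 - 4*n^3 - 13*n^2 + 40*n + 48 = (n + 3)*(n^3 - 7*n^2 + 8*n + 16) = (n - 4)*(n + 3)*(n^2 - 3*n - 4) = (n - 4)*(n + 1)*(n + 3)*(n - 4)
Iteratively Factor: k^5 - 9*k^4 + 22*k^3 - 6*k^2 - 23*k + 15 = (k - 1)*(k^4 - 8*k^3 + 14*k^2 + 8*k - 15) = (k - 1)*(k + 1)*(k^3 - 9*k^2 + 23*k - 15) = (k - 1)^2*(k + 1)*(k^2 - 8*k + 15) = (k - 5)*(k - 1)^2*(k + 1)*(k - 3)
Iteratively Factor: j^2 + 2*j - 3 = (j - 1)*(j + 3)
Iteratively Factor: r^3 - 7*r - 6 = (r - 3)*(r^2 + 3*r + 2) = (r - 3)*(r + 1)*(r + 2)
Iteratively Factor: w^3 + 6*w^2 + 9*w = (w)*(w^2 + 6*w + 9) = w*(w + 3)*(w + 3)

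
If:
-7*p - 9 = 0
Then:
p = -9/7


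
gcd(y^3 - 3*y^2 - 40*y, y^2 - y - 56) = y - 8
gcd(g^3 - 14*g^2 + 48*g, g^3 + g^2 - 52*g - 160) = g - 8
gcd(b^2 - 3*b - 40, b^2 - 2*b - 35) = b + 5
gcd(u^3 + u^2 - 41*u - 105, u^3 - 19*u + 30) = u + 5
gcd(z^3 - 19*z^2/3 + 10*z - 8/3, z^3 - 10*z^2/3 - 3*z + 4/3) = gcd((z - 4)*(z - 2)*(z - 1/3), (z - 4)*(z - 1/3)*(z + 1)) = z^2 - 13*z/3 + 4/3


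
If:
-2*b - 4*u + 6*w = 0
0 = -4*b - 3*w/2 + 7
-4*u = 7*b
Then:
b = 28/11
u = -49/11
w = -70/33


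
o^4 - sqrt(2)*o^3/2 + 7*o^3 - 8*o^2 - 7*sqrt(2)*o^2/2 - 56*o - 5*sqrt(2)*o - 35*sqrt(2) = (o + 7)*(o - 5*sqrt(2)/2)*(o + sqrt(2))^2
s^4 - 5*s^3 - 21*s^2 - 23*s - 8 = (s - 8)*(s + 1)^3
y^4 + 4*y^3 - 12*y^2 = y^2*(y - 2)*(y + 6)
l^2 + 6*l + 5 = (l + 1)*(l + 5)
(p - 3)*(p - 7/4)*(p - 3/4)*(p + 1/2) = p^4 - 5*p^3 + 97*p^2/16 + 15*p/32 - 63/32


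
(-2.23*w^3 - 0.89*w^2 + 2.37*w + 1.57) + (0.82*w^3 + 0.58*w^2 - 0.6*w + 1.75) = -1.41*w^3 - 0.31*w^2 + 1.77*w + 3.32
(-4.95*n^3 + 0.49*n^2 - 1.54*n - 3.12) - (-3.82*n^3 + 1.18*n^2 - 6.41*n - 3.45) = -1.13*n^3 - 0.69*n^2 + 4.87*n + 0.33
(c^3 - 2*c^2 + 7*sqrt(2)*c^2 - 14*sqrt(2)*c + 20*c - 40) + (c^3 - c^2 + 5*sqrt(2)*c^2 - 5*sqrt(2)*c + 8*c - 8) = 2*c^3 - 3*c^2 + 12*sqrt(2)*c^2 - 19*sqrt(2)*c + 28*c - 48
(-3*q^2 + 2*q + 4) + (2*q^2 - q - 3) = -q^2 + q + 1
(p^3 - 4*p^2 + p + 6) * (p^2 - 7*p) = p^5 - 11*p^4 + 29*p^3 - p^2 - 42*p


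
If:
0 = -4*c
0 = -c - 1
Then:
No Solution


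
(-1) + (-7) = -8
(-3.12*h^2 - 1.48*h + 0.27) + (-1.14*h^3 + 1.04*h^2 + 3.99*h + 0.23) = -1.14*h^3 - 2.08*h^2 + 2.51*h + 0.5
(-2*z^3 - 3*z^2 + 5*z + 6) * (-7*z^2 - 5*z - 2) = 14*z^5 + 31*z^4 - 16*z^3 - 61*z^2 - 40*z - 12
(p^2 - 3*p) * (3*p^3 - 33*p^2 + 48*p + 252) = 3*p^5 - 42*p^4 + 147*p^3 + 108*p^2 - 756*p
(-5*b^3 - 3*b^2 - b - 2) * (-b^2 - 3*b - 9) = 5*b^5 + 18*b^4 + 55*b^3 + 32*b^2 + 15*b + 18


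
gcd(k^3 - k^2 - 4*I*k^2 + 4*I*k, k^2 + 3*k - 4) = k - 1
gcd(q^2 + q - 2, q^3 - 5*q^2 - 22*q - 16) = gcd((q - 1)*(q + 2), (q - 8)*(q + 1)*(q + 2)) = q + 2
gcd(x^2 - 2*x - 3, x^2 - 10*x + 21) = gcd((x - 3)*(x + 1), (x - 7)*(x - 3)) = x - 3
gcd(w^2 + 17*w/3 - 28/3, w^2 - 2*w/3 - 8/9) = w - 4/3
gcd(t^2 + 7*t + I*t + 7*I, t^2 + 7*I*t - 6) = t + I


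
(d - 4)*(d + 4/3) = d^2 - 8*d/3 - 16/3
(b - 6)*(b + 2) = b^2 - 4*b - 12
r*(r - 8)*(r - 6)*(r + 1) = r^4 - 13*r^3 + 34*r^2 + 48*r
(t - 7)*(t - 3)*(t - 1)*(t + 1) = t^4 - 10*t^3 + 20*t^2 + 10*t - 21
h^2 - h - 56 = (h - 8)*(h + 7)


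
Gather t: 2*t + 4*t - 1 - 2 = 6*t - 3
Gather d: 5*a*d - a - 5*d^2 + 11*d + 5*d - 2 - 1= -a - 5*d^2 + d*(5*a + 16) - 3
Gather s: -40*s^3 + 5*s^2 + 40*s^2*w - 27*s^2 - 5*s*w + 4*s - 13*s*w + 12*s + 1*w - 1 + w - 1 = -40*s^3 + s^2*(40*w - 22) + s*(16 - 18*w) + 2*w - 2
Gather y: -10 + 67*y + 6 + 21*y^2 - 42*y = 21*y^2 + 25*y - 4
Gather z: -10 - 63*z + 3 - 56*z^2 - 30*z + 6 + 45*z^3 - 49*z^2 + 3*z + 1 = 45*z^3 - 105*z^2 - 90*z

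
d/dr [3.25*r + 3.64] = 3.25000000000000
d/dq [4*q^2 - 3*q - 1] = 8*q - 3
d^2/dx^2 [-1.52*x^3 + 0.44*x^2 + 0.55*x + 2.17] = 0.88 - 9.12*x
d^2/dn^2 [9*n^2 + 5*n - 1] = 18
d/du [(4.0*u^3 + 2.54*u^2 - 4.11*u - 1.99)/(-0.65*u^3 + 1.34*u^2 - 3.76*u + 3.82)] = (7.011*u^4 - 35.423*u^3 + 37.9165*u^2 + 24.7388*u - 23.1826)/(0.4225*u^6 - 1.742*u^5 + 6.6836*u^4 - 15.0428*u^3 + 24.3752*u^2 - 28.7264*u + 14.5924)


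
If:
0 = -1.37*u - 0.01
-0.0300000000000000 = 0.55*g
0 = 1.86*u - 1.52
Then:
No Solution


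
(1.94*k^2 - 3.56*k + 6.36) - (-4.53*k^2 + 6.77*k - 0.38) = 6.47*k^2 - 10.33*k + 6.74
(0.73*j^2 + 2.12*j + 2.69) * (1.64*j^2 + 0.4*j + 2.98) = 1.1972*j^4 + 3.7688*j^3 + 7.435*j^2 + 7.3936*j + 8.0162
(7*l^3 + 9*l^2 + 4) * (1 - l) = -7*l^4 - 2*l^3 + 9*l^2 - 4*l + 4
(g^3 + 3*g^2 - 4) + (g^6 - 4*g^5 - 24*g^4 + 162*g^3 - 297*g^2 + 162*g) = g^6 - 4*g^5 - 24*g^4 + 163*g^3 - 294*g^2 + 162*g - 4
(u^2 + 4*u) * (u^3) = u^5 + 4*u^4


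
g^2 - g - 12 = (g - 4)*(g + 3)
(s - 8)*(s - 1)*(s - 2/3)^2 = s^4 - 31*s^3/3 + 184*s^2/9 - 44*s/3 + 32/9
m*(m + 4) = m^2 + 4*m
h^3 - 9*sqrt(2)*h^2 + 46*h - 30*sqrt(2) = (h - 5*sqrt(2))*(h - 3*sqrt(2))*(h - sqrt(2))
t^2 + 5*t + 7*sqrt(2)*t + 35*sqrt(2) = (t + 5)*(t + 7*sqrt(2))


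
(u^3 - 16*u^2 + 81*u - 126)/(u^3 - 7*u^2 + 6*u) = (u^2 - 10*u + 21)/(u*(u - 1))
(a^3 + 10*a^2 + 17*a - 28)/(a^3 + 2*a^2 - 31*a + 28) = (a + 4)/(a - 4)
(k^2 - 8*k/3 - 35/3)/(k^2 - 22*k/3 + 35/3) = (3*k + 7)/(3*k - 7)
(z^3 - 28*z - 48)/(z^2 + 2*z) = z - 2 - 24/z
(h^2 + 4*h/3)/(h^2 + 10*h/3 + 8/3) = h/(h + 2)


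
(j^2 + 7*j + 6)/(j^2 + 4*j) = (j^2 + 7*j + 6)/(j*(j + 4))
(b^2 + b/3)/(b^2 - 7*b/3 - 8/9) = 3*b/(3*b - 8)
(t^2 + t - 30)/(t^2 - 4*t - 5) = (t + 6)/(t + 1)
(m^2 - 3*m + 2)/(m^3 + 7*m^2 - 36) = (m - 1)/(m^2 + 9*m + 18)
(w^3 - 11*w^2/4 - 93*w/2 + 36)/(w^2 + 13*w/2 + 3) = (4*w^2 - 35*w + 24)/(2*(2*w + 1))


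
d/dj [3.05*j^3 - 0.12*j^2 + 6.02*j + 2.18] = 9.15*j^2 - 0.24*j + 6.02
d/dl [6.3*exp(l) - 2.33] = 6.3*exp(l)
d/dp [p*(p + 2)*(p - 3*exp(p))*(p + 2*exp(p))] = -p^3*exp(p) + 4*p^3 - 12*p^2*exp(2*p) - 5*p^2*exp(p) + 6*p^2 - 36*p*exp(2*p) - 4*p*exp(p) - 12*exp(2*p)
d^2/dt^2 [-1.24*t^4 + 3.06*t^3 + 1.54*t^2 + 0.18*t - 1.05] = -14.88*t^2 + 18.36*t + 3.08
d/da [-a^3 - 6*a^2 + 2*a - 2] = -3*a^2 - 12*a + 2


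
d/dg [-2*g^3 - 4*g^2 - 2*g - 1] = -6*g^2 - 8*g - 2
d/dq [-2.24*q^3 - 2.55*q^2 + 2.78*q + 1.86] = -6.72*q^2 - 5.1*q + 2.78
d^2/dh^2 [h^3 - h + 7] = 6*h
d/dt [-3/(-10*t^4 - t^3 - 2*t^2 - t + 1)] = 3*(-40*t^3 - 3*t^2 - 4*t - 1)/(10*t^4 + t^3 + 2*t^2 + t - 1)^2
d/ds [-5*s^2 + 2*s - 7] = 2 - 10*s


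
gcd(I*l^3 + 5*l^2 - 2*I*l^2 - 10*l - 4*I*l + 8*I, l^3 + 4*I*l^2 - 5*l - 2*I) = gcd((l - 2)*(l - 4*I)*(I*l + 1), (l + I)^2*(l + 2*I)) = 1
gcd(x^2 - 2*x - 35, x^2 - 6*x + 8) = 1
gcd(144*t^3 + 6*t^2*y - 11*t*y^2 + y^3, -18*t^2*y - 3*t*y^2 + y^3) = -18*t^2 - 3*t*y + y^2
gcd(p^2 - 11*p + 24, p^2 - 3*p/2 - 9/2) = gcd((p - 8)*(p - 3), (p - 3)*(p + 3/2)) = p - 3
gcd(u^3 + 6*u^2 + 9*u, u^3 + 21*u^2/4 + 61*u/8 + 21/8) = u + 3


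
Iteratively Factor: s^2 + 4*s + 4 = (s + 2)*(s + 2)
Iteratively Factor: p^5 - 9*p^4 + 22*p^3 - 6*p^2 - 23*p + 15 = (p - 1)*(p^4 - 8*p^3 + 14*p^2 + 8*p - 15) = (p - 1)*(p + 1)*(p^3 - 9*p^2 + 23*p - 15) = (p - 1)^2*(p + 1)*(p^2 - 8*p + 15) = (p - 3)*(p - 1)^2*(p + 1)*(p - 5)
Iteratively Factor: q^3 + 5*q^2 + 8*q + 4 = (q + 2)*(q^2 + 3*q + 2) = (q + 2)^2*(q + 1)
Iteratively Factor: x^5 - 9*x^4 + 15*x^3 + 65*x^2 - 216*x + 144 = (x + 3)*(x^4 - 12*x^3 + 51*x^2 - 88*x + 48) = (x - 4)*(x + 3)*(x^3 - 8*x^2 + 19*x - 12) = (x - 4)*(x - 3)*(x + 3)*(x^2 - 5*x + 4) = (x - 4)^2*(x - 3)*(x + 3)*(x - 1)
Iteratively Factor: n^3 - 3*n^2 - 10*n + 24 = (n - 4)*(n^2 + n - 6) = (n - 4)*(n - 2)*(n + 3)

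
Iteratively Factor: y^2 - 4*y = (y - 4)*(y)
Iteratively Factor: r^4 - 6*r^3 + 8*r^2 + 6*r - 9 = (r - 3)*(r^3 - 3*r^2 - r + 3) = (r - 3)*(r + 1)*(r^2 - 4*r + 3) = (r - 3)^2*(r + 1)*(r - 1)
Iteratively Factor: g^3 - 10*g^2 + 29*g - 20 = (g - 4)*(g^2 - 6*g + 5) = (g - 5)*(g - 4)*(g - 1)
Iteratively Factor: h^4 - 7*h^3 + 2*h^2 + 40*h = (h - 5)*(h^3 - 2*h^2 - 8*h) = h*(h - 5)*(h^2 - 2*h - 8) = h*(h - 5)*(h - 4)*(h + 2)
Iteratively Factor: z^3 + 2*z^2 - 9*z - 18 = (z + 2)*(z^2 - 9) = (z - 3)*(z + 2)*(z + 3)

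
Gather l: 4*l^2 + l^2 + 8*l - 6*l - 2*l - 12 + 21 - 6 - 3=5*l^2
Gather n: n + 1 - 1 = n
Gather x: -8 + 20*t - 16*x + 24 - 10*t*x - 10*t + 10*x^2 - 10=10*t + 10*x^2 + x*(-10*t - 16) + 6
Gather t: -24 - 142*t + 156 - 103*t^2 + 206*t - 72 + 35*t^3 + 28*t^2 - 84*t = 35*t^3 - 75*t^2 - 20*t + 60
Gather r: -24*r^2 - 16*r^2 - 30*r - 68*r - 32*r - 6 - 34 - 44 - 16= -40*r^2 - 130*r - 100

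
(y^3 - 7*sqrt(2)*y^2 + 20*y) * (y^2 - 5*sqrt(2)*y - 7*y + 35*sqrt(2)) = y^5 - 12*sqrt(2)*y^4 - 7*y^4 + 90*y^3 + 84*sqrt(2)*y^3 - 630*y^2 - 100*sqrt(2)*y^2 + 700*sqrt(2)*y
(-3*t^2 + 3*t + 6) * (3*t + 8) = -9*t^3 - 15*t^2 + 42*t + 48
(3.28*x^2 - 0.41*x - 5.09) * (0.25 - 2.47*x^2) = -8.1016*x^4 + 1.0127*x^3 + 13.3923*x^2 - 0.1025*x - 1.2725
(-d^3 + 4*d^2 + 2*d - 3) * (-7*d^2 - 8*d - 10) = 7*d^5 - 20*d^4 - 36*d^3 - 35*d^2 + 4*d + 30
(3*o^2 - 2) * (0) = 0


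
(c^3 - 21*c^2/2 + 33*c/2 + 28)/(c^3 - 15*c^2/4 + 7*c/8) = 4*(c^2 - 7*c - 8)/(c*(4*c - 1))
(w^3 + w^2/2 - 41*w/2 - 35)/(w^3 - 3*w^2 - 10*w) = (w + 7/2)/w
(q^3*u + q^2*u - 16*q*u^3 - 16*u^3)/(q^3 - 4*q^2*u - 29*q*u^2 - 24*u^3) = u*(-q^3 - q^2 + 16*q*u^2 + 16*u^2)/(-q^3 + 4*q^2*u + 29*q*u^2 + 24*u^3)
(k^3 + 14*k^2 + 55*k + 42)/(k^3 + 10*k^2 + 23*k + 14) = (k + 6)/(k + 2)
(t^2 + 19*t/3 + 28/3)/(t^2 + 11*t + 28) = (t + 7/3)/(t + 7)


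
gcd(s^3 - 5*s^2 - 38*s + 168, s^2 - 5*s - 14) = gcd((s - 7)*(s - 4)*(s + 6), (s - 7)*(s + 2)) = s - 7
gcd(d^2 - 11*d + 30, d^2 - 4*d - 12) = d - 6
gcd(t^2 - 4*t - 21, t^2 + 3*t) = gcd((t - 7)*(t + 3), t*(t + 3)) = t + 3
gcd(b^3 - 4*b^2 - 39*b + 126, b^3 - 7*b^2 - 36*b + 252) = b^2 - b - 42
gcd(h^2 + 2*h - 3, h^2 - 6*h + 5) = h - 1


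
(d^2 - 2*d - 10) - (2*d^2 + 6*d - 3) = -d^2 - 8*d - 7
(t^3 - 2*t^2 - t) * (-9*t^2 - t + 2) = -9*t^5 + 17*t^4 + 13*t^3 - 3*t^2 - 2*t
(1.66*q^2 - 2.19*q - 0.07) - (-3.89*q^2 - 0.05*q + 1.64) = 5.55*q^2 - 2.14*q - 1.71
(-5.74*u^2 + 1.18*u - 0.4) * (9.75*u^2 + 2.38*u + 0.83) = -55.965*u^4 - 2.1562*u^3 - 5.8558*u^2 + 0.0274*u - 0.332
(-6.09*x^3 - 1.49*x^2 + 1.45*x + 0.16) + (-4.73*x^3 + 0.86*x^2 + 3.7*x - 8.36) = -10.82*x^3 - 0.63*x^2 + 5.15*x - 8.2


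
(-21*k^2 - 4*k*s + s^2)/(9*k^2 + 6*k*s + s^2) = (-7*k + s)/(3*k + s)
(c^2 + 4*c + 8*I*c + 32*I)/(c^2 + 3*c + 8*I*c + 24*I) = (c + 4)/(c + 3)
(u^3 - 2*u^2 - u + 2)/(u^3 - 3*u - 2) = (u - 1)/(u + 1)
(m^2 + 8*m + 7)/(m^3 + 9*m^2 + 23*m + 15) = (m + 7)/(m^2 + 8*m + 15)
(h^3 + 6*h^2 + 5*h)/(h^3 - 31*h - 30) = h/(h - 6)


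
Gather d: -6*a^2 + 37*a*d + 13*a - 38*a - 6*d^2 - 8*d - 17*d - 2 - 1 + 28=-6*a^2 - 25*a - 6*d^2 + d*(37*a - 25) + 25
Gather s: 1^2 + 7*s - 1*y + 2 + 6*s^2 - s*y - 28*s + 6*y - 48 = 6*s^2 + s*(-y - 21) + 5*y - 45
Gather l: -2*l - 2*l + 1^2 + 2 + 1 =4 - 4*l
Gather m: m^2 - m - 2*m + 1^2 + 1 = m^2 - 3*m + 2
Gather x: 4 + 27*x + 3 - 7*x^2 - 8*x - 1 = -7*x^2 + 19*x + 6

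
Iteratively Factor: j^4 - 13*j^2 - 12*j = (j + 1)*(j^3 - j^2 - 12*j) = j*(j + 1)*(j^2 - j - 12) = j*(j + 1)*(j + 3)*(j - 4)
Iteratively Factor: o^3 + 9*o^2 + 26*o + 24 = (o + 3)*(o^2 + 6*o + 8) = (o + 2)*(o + 3)*(o + 4)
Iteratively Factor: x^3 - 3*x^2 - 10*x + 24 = (x + 3)*(x^2 - 6*x + 8) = (x - 4)*(x + 3)*(x - 2)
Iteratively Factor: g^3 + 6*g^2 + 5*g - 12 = (g + 4)*(g^2 + 2*g - 3) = (g - 1)*(g + 4)*(g + 3)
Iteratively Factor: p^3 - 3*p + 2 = (p - 1)*(p^2 + p - 2) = (p - 1)*(p + 2)*(p - 1)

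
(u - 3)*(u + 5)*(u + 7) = u^3 + 9*u^2 - u - 105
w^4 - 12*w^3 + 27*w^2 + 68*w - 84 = (w - 7)*(w - 6)*(w - 1)*(w + 2)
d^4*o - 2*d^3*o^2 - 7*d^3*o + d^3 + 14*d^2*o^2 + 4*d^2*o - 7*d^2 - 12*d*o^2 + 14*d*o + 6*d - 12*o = (d - 6)*(d - 1)*(d - 2*o)*(d*o + 1)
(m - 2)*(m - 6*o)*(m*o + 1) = m^3*o - 6*m^2*o^2 - 2*m^2*o + m^2 + 12*m*o^2 - 6*m*o - 2*m + 12*o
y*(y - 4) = y^2 - 4*y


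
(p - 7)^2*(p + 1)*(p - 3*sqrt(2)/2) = p^4 - 13*p^3 - 3*sqrt(2)*p^3/2 + 39*sqrt(2)*p^2/2 + 35*p^2 - 105*sqrt(2)*p/2 + 49*p - 147*sqrt(2)/2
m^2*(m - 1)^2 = m^4 - 2*m^3 + m^2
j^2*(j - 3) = j^3 - 3*j^2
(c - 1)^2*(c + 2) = c^3 - 3*c + 2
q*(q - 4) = q^2 - 4*q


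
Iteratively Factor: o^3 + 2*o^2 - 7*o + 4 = (o - 1)*(o^2 + 3*o - 4) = (o - 1)^2*(o + 4)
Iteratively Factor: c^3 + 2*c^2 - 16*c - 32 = (c - 4)*(c^2 + 6*c + 8) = (c - 4)*(c + 4)*(c + 2)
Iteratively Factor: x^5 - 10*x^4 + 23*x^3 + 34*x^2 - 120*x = (x - 5)*(x^4 - 5*x^3 - 2*x^2 + 24*x) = (x - 5)*(x + 2)*(x^3 - 7*x^2 + 12*x) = (x - 5)*(x - 3)*(x + 2)*(x^2 - 4*x) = (x - 5)*(x - 4)*(x - 3)*(x + 2)*(x)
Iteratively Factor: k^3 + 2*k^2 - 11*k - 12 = (k + 1)*(k^2 + k - 12) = (k - 3)*(k + 1)*(k + 4)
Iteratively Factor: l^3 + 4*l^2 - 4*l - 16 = (l + 2)*(l^2 + 2*l - 8) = (l + 2)*(l + 4)*(l - 2)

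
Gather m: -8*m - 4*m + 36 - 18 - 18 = -12*m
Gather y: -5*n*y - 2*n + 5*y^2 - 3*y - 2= -2*n + 5*y^2 + y*(-5*n - 3) - 2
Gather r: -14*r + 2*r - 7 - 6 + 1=-12*r - 12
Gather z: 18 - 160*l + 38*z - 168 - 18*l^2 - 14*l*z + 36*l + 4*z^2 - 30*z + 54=-18*l^2 - 124*l + 4*z^2 + z*(8 - 14*l) - 96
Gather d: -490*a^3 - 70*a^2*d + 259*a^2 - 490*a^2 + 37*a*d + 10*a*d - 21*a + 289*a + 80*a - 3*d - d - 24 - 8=-490*a^3 - 231*a^2 + 348*a + d*(-70*a^2 + 47*a - 4) - 32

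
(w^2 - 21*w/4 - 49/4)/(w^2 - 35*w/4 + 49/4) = (4*w + 7)/(4*w - 7)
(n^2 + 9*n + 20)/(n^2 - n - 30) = (n + 4)/(n - 6)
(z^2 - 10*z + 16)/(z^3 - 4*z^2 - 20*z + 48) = (z - 8)/(z^2 - 2*z - 24)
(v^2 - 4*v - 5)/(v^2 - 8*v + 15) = (v + 1)/(v - 3)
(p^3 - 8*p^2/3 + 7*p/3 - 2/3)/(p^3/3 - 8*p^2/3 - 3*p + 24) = (3*p^3 - 8*p^2 + 7*p - 2)/(p^3 - 8*p^2 - 9*p + 72)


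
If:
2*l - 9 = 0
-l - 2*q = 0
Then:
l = 9/2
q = -9/4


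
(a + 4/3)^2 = a^2 + 8*a/3 + 16/9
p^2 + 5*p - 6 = (p - 1)*(p + 6)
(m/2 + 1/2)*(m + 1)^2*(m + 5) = m^4/2 + 4*m^3 + 9*m^2 + 8*m + 5/2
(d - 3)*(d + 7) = d^2 + 4*d - 21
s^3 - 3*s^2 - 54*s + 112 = (s - 8)*(s - 2)*(s + 7)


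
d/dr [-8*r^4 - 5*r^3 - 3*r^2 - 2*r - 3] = -32*r^3 - 15*r^2 - 6*r - 2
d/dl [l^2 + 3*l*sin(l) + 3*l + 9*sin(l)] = 3*l*cos(l) + 2*l + 3*sin(l) + 9*cos(l) + 3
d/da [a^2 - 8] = 2*a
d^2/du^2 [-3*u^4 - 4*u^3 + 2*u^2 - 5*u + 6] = -36*u^2 - 24*u + 4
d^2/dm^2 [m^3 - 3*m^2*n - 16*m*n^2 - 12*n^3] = 6*m - 6*n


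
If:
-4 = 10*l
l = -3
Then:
No Solution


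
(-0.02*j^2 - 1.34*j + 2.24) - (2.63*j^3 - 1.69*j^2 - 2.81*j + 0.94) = -2.63*j^3 + 1.67*j^2 + 1.47*j + 1.3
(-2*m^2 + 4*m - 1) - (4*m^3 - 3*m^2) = -4*m^3 + m^2 + 4*m - 1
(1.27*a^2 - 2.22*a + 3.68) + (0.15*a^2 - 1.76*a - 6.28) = 1.42*a^2 - 3.98*a - 2.6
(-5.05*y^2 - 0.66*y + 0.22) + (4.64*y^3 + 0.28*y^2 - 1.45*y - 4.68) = 4.64*y^3 - 4.77*y^2 - 2.11*y - 4.46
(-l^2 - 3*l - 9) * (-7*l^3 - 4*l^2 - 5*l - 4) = 7*l^5 + 25*l^4 + 80*l^3 + 55*l^2 + 57*l + 36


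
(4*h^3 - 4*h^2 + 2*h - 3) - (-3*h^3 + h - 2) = 7*h^3 - 4*h^2 + h - 1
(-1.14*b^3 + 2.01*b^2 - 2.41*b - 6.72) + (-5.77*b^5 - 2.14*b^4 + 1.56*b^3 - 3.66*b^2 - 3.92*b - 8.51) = -5.77*b^5 - 2.14*b^4 + 0.42*b^3 - 1.65*b^2 - 6.33*b - 15.23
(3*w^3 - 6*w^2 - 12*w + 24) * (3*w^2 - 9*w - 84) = 9*w^5 - 45*w^4 - 234*w^3 + 684*w^2 + 792*w - 2016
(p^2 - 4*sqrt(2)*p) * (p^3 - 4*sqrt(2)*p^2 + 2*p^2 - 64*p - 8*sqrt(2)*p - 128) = p^5 - 8*sqrt(2)*p^4 + 2*p^4 - 32*p^3 - 16*sqrt(2)*p^3 - 64*p^2 + 256*sqrt(2)*p^2 + 512*sqrt(2)*p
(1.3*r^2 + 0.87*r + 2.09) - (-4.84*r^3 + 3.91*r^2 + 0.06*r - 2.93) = 4.84*r^3 - 2.61*r^2 + 0.81*r + 5.02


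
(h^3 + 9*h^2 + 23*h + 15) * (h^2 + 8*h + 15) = h^5 + 17*h^4 + 110*h^3 + 334*h^2 + 465*h + 225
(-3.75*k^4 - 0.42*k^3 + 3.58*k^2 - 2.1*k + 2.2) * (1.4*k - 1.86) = -5.25*k^5 + 6.387*k^4 + 5.7932*k^3 - 9.5988*k^2 + 6.986*k - 4.092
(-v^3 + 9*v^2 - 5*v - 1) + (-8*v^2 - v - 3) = -v^3 + v^2 - 6*v - 4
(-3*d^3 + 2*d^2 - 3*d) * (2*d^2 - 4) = -6*d^5 + 4*d^4 + 6*d^3 - 8*d^2 + 12*d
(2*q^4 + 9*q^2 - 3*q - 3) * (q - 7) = 2*q^5 - 14*q^4 + 9*q^3 - 66*q^2 + 18*q + 21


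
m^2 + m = m*(m + 1)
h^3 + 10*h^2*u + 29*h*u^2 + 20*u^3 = (h + u)*(h + 4*u)*(h + 5*u)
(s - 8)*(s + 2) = s^2 - 6*s - 16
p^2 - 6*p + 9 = (p - 3)^2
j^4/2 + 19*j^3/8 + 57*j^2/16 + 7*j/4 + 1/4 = (j/2 + 1)*(j + 1/4)*(j + 1/2)*(j + 2)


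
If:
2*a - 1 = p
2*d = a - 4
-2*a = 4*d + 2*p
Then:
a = 5/4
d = -11/8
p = 3/2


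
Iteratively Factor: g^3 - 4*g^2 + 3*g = (g - 1)*(g^2 - 3*g) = (g - 3)*(g - 1)*(g)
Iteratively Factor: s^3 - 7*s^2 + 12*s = (s - 3)*(s^2 - 4*s) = s*(s - 3)*(s - 4)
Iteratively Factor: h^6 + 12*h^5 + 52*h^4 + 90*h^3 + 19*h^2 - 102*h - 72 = (h + 3)*(h^5 + 9*h^4 + 25*h^3 + 15*h^2 - 26*h - 24) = (h + 1)*(h + 3)*(h^4 + 8*h^3 + 17*h^2 - 2*h - 24) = (h + 1)*(h + 2)*(h + 3)*(h^3 + 6*h^2 + 5*h - 12) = (h + 1)*(h + 2)*(h + 3)^2*(h^2 + 3*h - 4) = (h + 1)*(h + 2)*(h + 3)^2*(h + 4)*(h - 1)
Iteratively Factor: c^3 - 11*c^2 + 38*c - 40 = (c - 2)*(c^2 - 9*c + 20) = (c - 5)*(c - 2)*(c - 4)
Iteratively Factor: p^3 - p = (p - 1)*(p^2 + p) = (p - 1)*(p + 1)*(p)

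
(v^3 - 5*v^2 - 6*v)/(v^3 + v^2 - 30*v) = (v^2 - 5*v - 6)/(v^2 + v - 30)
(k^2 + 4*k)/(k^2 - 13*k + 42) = k*(k + 4)/(k^2 - 13*k + 42)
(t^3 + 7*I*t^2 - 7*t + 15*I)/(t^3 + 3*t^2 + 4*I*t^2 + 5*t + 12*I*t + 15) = (t + 3*I)/(t + 3)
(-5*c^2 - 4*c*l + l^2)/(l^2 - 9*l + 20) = (-5*c^2 - 4*c*l + l^2)/(l^2 - 9*l + 20)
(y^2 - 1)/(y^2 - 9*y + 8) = (y + 1)/(y - 8)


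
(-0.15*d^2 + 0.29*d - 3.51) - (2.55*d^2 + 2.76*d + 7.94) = -2.7*d^2 - 2.47*d - 11.45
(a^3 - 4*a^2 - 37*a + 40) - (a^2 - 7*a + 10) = a^3 - 5*a^2 - 30*a + 30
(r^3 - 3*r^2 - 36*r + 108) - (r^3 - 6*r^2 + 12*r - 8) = 3*r^2 - 48*r + 116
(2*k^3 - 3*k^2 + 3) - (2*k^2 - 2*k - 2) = 2*k^3 - 5*k^2 + 2*k + 5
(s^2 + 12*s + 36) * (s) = s^3 + 12*s^2 + 36*s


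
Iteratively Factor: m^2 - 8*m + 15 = (m - 5)*(m - 3)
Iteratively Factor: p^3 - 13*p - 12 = (p - 4)*(p^2 + 4*p + 3) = (p - 4)*(p + 1)*(p + 3)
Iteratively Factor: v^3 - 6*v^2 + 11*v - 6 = (v - 1)*(v^2 - 5*v + 6) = (v - 3)*(v - 1)*(v - 2)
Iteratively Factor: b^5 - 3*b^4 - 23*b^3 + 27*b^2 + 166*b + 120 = (b + 1)*(b^4 - 4*b^3 - 19*b^2 + 46*b + 120) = (b + 1)*(b + 3)*(b^3 - 7*b^2 + 2*b + 40) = (b + 1)*(b + 2)*(b + 3)*(b^2 - 9*b + 20) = (b - 4)*(b + 1)*(b + 2)*(b + 3)*(b - 5)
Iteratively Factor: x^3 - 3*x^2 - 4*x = (x - 4)*(x^2 + x) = x*(x - 4)*(x + 1)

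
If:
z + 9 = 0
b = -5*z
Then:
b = 45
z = -9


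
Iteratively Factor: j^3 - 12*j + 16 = (j - 2)*(j^2 + 2*j - 8) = (j - 2)*(j + 4)*(j - 2)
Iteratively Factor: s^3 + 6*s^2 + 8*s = (s)*(s^2 + 6*s + 8) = s*(s + 2)*(s + 4)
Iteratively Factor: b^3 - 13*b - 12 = (b + 1)*(b^2 - b - 12) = (b - 4)*(b + 1)*(b + 3)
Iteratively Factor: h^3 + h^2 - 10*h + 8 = (h - 2)*(h^2 + 3*h - 4) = (h - 2)*(h + 4)*(h - 1)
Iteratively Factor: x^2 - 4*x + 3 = (x - 3)*(x - 1)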